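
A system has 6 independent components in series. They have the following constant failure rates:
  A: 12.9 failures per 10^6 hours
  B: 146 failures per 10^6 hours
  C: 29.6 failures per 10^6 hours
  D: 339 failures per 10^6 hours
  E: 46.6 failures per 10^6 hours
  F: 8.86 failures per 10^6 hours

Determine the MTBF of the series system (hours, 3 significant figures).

1720

Series of exponential components: λ_sys = Σ λ_i
λ_sys = 0.0000129 + 0.000146 + 0.0000296 + 0.000339 + 0.0000466 + 0.00000886 = 5.8296e-04 /h
MTBF = 1 / λ_sys = 1720 h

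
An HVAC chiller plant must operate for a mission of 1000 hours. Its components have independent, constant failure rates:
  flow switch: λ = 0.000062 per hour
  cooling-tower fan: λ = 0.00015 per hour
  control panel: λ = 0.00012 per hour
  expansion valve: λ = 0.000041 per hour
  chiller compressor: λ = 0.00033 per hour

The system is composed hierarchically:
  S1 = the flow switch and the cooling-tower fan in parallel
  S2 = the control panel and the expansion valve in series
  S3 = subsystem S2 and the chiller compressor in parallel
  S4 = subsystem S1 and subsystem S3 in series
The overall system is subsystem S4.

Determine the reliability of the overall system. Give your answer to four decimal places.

0.9502

R(flow switch) = exp(−0.000062 × 1000) = 0.939883
R(cooling-tower fan) = exp(−0.00015 × 1000) = 0.860708
R(control panel) = exp(−0.00012 × 1000) = 0.886920
R(expansion valve) = exp(−0.000041 × 1000) = 0.959829
R(chiller compressor) = exp(−0.00033 × 1000) = 0.718924
Parallel (flow switch and cooling-tower fan): 1 − (1 − 0.939883)(1 − 0.860708) = 0.991626
Series (control panel and expansion valve): 0.886920 × 0.959829 = 0.851292
Parallel ([0.851292] and chiller compressor): 1 − (1 − 0.851292)(1 − 0.718924) = 0.958202
Series ([0.991626] and [0.958202]): 0.991626 × 0.958202 = 0.9502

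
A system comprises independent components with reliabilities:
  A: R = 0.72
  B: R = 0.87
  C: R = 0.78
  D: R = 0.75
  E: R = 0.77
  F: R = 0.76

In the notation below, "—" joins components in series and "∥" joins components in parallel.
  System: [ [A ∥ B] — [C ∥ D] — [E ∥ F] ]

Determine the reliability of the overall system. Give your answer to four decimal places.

Parallel (A and B): 1 − (1 − 0.720000)(1 − 0.870000) = 0.963600
Parallel (C and D): 1 − (1 − 0.780000)(1 − 0.750000) = 0.945000
Parallel (E and F): 1 − (1 − 0.770000)(1 − 0.760000) = 0.944800
Series ([0.963600], [0.945000], and [0.944800]): 0.963600 × 0.945000 × 0.944800 = 0.8603

0.8603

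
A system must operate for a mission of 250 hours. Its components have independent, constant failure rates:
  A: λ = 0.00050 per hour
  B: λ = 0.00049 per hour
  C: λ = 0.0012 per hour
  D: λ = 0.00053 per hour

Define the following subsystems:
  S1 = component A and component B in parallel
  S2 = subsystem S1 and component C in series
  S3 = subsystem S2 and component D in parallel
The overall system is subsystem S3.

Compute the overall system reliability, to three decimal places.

R(A) = exp(−0.00050 × 250) = 0.88250
R(B) = exp(−0.00049 × 250) = 0.88471
R(C) = exp(−0.0012 × 250) = 0.74082
R(D) = exp(−0.00053 × 250) = 0.87590
Parallel (A and B): 1 − (1 − 0.88250)(1 − 0.88471) = 0.98645
Series ([0.98645] and C): 0.98645 × 0.74082 = 0.73078
Parallel ([0.73078] and D): 1 − (1 − 0.73078)(1 − 0.87590) = 0.967

0.967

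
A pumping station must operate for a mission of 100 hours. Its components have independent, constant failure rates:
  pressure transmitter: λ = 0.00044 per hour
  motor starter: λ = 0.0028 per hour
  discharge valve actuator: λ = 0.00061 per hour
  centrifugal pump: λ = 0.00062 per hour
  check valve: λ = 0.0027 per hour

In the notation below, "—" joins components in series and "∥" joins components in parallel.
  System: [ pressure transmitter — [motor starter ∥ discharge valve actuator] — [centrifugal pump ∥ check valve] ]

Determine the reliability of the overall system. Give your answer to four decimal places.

0.9297

R(pressure transmitter) = exp(−0.00044 × 100) = 0.956954
R(motor starter) = exp(−0.0028 × 100) = 0.755784
R(discharge valve actuator) = exp(−0.00061 × 100) = 0.940823
R(centrifugal pump) = exp(−0.00062 × 100) = 0.939883
R(check valve) = exp(−0.0027 × 100) = 0.763379
Parallel (motor starter and discharge valve actuator): 1 − (1 − 0.755784)(1 − 0.940823) = 0.985548
Parallel (centrifugal pump and check valve): 1 − (1 − 0.939883)(1 − 0.763379) = 0.985775
Series (pressure transmitter, [0.985548], and [0.985775]): 0.956954 × 0.985548 × 0.985775 = 0.9297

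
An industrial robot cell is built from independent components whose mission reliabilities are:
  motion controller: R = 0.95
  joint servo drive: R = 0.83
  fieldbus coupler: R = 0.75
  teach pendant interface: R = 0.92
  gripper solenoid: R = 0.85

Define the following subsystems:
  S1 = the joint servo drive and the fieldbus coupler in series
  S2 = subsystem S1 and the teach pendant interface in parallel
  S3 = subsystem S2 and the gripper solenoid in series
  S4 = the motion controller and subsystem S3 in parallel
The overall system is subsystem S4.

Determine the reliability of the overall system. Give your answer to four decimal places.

0.9912

Series (joint servo drive and fieldbus coupler): 0.830000 × 0.750000 = 0.622500
Parallel ([0.622500] and teach pendant interface): 1 − (1 − 0.622500)(1 − 0.920000) = 0.969800
Series ([0.969800] and gripper solenoid): 0.969800 × 0.850000 = 0.824330
Parallel (motion controller and [0.824330]): 1 − (1 − 0.950000)(1 − 0.824330) = 0.9912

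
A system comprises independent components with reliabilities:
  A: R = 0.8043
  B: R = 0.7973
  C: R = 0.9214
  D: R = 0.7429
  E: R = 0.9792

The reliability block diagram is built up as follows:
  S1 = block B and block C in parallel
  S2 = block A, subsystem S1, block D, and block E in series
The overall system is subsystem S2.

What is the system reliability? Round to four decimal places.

Parallel (B and C): 1 − (1 − 0.797300)(1 − 0.921400) = 0.984068
Series (A, [0.984068], D, and E): 0.804300 × 0.984068 × 0.742900 × 0.979200 = 0.5758

0.5758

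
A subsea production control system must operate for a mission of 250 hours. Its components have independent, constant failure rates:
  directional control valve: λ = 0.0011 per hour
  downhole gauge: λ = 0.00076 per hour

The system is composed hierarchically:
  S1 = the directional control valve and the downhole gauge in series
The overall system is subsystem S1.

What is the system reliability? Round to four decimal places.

R(directional control valve) = exp(−0.0011 × 250) = 0.759572
R(downhole gauge) = exp(−0.00076 × 250) = 0.826959
Series (directional control valve and downhole gauge): 0.759572 × 0.826959 = 0.6281

0.6281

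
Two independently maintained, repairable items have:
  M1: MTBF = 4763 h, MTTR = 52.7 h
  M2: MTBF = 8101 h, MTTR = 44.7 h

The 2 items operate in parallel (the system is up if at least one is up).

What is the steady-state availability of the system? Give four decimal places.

A(M1) = MTBF/(MTBF+MTTR) = 4763/(4763+52.7) = 0.989057
A(M2) = MTBF/(MTBF+MTTR) = 8101/(8101+44.7) = 0.994512
Parallel availability: 1 − (1 − 0.989057)(1 − 0.994512) = 0.9999

0.9999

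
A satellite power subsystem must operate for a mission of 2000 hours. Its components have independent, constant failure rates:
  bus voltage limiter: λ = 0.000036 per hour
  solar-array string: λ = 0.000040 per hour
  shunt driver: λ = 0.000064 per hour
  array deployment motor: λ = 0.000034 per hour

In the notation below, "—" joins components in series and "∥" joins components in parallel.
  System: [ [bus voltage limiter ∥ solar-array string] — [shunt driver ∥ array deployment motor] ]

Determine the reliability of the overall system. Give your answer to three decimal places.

R(bus voltage limiter) = exp(−0.000036 × 2000) = 0.93053
R(solar-array string) = exp(−0.000040 × 2000) = 0.92312
R(shunt driver) = exp(−0.000064 × 2000) = 0.87985
R(array deployment motor) = exp(−0.000034 × 2000) = 0.93426
Parallel (bus voltage limiter and solar-array string): 1 − (1 − 0.93053)(1 − 0.92312) = 0.99466
Parallel (shunt driver and array deployment motor): 1 − (1 − 0.87985)(1 − 0.93426) = 0.99210
Series ([0.99466] and [0.99210]): 0.99466 × 0.99210 = 0.987

0.987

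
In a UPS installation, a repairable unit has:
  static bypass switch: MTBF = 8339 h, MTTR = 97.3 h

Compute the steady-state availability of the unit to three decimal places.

A(static bypass switch) = MTBF/(MTBF+MTTR) = 8339/(8339+97.3) = 0.988

0.988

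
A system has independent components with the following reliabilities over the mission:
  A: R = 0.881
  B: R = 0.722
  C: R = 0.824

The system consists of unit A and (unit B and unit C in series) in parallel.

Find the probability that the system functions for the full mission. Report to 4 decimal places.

0.9518

Series (B and C): 0.722000 × 0.824000 = 0.594928
Parallel (A and [0.594928]): 1 − (1 − 0.881000)(1 − 0.594928) = 0.9518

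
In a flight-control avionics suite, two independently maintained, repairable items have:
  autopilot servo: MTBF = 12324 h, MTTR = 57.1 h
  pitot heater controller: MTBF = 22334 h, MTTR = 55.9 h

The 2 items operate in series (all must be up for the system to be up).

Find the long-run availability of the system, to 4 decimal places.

0.9929

A(autopilot servo) = MTBF/(MTBF+MTTR) = 12324/(12324+57.1) = 0.995388
A(pitot heater controller) = MTBF/(MTBF+MTTR) = 22334/(22334+55.9) = 0.997503
Series availability: 0.995388 × 0.997503 = 0.9929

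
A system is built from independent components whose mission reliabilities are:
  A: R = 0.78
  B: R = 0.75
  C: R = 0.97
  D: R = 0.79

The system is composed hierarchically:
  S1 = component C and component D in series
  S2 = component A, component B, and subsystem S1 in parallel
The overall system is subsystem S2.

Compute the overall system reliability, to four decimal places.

Series (C and D): 0.970000 × 0.790000 = 0.766300
Parallel (A, B, and [0.766300]): 1 − (1 − 0.780000)(1 − 0.750000)(1 − 0.766300) = 0.9871

0.9871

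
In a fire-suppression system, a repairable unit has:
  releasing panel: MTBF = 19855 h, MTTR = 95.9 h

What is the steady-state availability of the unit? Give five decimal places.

A(releasing panel) = MTBF/(MTBF+MTTR) = 19855/(19855+95.9) = 0.99519

0.99519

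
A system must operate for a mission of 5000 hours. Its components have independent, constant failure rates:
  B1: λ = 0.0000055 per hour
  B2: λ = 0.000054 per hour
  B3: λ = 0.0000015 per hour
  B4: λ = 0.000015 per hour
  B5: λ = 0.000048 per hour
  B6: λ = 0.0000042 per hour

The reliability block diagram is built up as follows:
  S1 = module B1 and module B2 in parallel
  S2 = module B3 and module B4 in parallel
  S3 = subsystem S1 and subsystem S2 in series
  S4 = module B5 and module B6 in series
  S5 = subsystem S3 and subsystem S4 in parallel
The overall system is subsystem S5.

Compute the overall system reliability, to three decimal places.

R(B1) = exp(−0.0000055 × 5000) = 0.97287
R(B2) = exp(−0.000054 × 5000) = 0.76338
R(B3) = exp(−0.0000015 × 5000) = 0.99253
R(B4) = exp(−0.000015 × 5000) = 0.92774
R(B5) = exp(−0.000048 × 5000) = 0.78663
R(B6) = exp(−0.0000042 × 5000) = 0.97922
Parallel (B1 and B2): 1 − (1 − 0.97287)(1 − 0.76338) = 0.99358
Parallel (B3 and B4): 1 − (1 − 0.99253)(1 − 0.92774) = 0.99946
Series ([0.99358] and [0.99946]): 0.99358 × 0.99946 = 0.99304
Series (B5 and B6): 0.78663 × 0.97922 = 0.77028
Parallel ([0.99304] and [0.77028]): 1 − (1 − 0.99304)(1 − 0.77028) = 0.998

0.998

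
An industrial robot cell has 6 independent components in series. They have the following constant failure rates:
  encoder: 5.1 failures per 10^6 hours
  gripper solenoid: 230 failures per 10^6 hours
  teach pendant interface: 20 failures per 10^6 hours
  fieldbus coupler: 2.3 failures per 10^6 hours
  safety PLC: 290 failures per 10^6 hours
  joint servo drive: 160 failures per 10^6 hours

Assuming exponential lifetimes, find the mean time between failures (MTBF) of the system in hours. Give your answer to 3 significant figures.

1410

Series of exponential components: λ_sys = Σ λ_i
λ_sys = 0.0000051 + 0.00023 + 0.000020 + 0.0000023 + 0.00029 + 0.00016 = 7.0740e-04 /h
MTBF = 1 / λ_sys = 1410 h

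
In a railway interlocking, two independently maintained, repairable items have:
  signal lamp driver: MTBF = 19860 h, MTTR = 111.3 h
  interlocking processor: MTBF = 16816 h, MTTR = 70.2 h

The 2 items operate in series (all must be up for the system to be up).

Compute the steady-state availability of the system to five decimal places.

0.99029

A(signal lamp driver) = MTBF/(MTBF+MTTR) = 19860/(19860+111.3) = 0.994427
A(interlocking processor) = MTBF/(MTBF+MTTR) = 16816/(16816+70.2) = 0.995843
Series availability: 0.994427 × 0.995843 = 0.99029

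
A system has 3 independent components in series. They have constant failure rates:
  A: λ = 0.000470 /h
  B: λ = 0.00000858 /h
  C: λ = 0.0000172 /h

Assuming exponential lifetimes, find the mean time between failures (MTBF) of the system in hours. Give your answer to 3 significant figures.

Series of exponential components: λ_sys = Σ λ_i
λ_sys = 0.000470 + 0.00000858 + 0.0000172 = 4.9578e-04 /h
MTBF = 1 / λ_sys = 2020 h

2020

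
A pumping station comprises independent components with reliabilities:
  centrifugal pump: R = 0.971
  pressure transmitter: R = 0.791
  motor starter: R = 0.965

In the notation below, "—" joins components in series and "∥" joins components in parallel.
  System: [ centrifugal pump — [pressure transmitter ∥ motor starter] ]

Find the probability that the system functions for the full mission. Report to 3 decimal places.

0.964

Parallel (pressure transmitter and motor starter): 1 − (1 − 0.79100)(1 − 0.96500) = 0.99269
Series (centrifugal pump and [0.99269]): 0.97100 × 0.99269 = 0.964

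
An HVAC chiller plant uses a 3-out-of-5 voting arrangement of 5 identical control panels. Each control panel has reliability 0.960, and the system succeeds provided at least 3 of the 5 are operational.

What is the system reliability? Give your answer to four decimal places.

R = Σ_{i=3}^{5} C(5,i) p^i (1−p)^{5−i} with p = 0.960
C(5,3)·0.960^3·0.040^2 = 0.014156
C(5,4)·0.960^4·0.040^1 = 0.169869
C(5,5)·0.960^5·0.040^0 = 0.815373
Sum = 0.9994

0.9994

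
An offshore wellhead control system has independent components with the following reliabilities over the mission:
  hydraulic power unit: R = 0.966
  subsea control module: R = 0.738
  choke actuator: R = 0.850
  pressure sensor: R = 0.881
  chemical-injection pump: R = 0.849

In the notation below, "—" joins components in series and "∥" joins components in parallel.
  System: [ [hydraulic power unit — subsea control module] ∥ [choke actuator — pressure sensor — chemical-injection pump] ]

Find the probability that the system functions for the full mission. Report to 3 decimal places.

0.895

Series (hydraulic power unit and subsea control module): 0.96600 × 0.73800 = 0.71291
Series (choke actuator, pressure sensor, and chemical-injection pump): 0.85000 × 0.88100 × 0.84900 = 0.63577
Parallel ([0.71291] and [0.63577]): 1 − (1 − 0.71291)(1 − 0.63577) = 0.895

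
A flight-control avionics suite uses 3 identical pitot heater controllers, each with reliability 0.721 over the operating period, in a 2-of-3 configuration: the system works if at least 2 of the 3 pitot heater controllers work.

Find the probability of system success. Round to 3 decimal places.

R = Σ_{i=2}^{3} C(3,i) p^i (1−p)^{3−i} with p = 0.721
C(3,2)·0.721^2·0.279^1 = 0.43511
C(3,3)·0.721^3·0.279^0 = 0.37481
Sum = 0.810

0.810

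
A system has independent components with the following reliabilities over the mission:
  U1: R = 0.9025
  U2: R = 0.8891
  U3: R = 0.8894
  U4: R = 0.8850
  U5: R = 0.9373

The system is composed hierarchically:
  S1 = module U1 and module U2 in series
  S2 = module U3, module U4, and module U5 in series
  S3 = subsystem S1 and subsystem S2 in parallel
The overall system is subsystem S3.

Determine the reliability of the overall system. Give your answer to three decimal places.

0.948

Series (U1 and U2): 0.90250 × 0.88910 = 0.80241
Series (U3, U4, and U5): 0.88940 × 0.88500 × 0.93730 = 0.73777
Parallel ([0.80241] and [0.73777]): 1 − (1 − 0.80241)(1 − 0.73777) = 0.948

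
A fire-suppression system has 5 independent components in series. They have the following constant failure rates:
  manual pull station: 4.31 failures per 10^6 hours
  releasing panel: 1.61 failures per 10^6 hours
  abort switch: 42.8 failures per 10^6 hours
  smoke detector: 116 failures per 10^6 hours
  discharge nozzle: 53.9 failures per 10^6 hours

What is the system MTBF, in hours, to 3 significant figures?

4570

Series of exponential components: λ_sys = Σ λ_i
λ_sys = 0.00000431 + 0.00000161 + 0.0000428 + 0.000116 + 0.0000539 = 2.1862e-04 /h
MTBF = 1 / λ_sys = 4570 h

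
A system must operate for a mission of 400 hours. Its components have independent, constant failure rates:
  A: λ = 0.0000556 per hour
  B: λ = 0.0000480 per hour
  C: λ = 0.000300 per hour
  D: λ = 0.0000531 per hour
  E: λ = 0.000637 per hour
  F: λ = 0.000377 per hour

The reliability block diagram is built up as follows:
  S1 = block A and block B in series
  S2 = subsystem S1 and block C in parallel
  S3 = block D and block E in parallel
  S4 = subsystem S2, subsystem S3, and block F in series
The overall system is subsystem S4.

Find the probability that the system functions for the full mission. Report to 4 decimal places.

0.8520

R(A) = exp(−0.0000556 × 400) = 0.978005
R(B) = exp(−0.0000480 × 400) = 0.980983
R(C) = exp(−0.000300 × 400) = 0.886920
R(D) = exp(−0.0000531 × 400) = 0.978984
R(E) = exp(−0.000637 × 400) = 0.775071
R(F) = exp(−0.000377 × 400) = 0.860020
Series (A and B): 0.978005 × 0.980983 = 0.959406
Parallel ([0.959406] and C): 1 − (1 − 0.959406)(1 − 0.886920) = 0.995410
Parallel (D and E): 1 − (1 − 0.978984)(1 − 0.775071) = 0.995273
Series ([0.995410], [0.995273], and F): 0.995410 × 0.995273 × 0.860020 = 0.8520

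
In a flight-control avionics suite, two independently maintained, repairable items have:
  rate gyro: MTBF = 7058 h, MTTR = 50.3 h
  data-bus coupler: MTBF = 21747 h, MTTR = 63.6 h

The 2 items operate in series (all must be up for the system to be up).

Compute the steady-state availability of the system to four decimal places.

0.9900

A(rate gyro) = MTBF/(MTBF+MTTR) = 7058/(7058+50.3) = 0.992924
A(data-bus coupler) = MTBF/(MTBF+MTTR) = 21747/(21747+63.6) = 0.997084
Series availability: 0.992924 × 0.997084 = 0.9900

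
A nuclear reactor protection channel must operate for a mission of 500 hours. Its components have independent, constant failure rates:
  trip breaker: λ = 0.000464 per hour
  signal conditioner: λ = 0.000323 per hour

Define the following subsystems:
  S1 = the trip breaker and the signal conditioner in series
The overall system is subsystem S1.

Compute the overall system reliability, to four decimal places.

0.6747

R(trip breaker) = exp(−0.000464 × 500) = 0.792946
R(signal conditioner) = exp(−0.000323 × 500) = 0.850867
Series (trip breaker and signal conditioner): 0.792946 × 0.850867 = 0.6747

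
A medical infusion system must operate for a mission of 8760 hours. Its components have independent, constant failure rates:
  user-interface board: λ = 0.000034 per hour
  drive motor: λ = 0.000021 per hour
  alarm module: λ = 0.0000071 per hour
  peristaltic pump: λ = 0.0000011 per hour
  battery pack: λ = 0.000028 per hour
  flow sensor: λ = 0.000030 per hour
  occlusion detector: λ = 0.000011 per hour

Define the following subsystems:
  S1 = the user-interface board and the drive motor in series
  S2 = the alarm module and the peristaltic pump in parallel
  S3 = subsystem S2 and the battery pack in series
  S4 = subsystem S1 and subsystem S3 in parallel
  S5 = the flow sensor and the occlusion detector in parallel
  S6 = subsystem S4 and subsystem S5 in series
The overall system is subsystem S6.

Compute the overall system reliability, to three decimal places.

0.897

R(user-interface board) = exp(−0.000034 × 8760) = 0.74242
R(drive motor) = exp(−0.000021 × 8760) = 0.83197
R(alarm module) = exp(−0.0000071 × 8760) = 0.93970
R(peristaltic pump) = exp(−0.0000011 × 8760) = 0.99041
R(battery pack) = exp(−0.000028 × 8760) = 0.78249
R(flow sensor) = exp(−0.000030 × 8760) = 0.76890
R(occlusion detector) = exp(−0.000011 × 8760) = 0.90814
Series (user-interface board and drive motor): 0.74242 × 0.83197 = 0.61767
Parallel (alarm module and peristaltic pump): 1 − (1 − 0.93970)(1 − 0.99041) = 0.99942
Series ([0.99942] and battery pack): 0.99942 × 0.78249 = 0.78204
Parallel ([0.61767] and [0.78204]): 1 − (1 − 0.61767)(1 − 0.78204) = 0.91667
Parallel (flow sensor and occlusion detector): 1 − (1 − 0.76890)(1 − 0.90814) = 0.97877
Series ([0.91667] and [0.97877]): 0.91667 × 0.97877 = 0.897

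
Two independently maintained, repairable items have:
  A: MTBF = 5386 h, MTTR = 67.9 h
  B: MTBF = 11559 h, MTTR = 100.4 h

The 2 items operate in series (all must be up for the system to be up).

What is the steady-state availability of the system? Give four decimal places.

0.9790

A(A) = MTBF/(MTBF+MTTR) = 5386/(5386+67.9) = 0.987550
A(B) = MTBF/(MTBF+MTTR) = 11559/(11559+100.4) = 0.991389
Series availability: 0.987550 × 0.991389 = 0.9790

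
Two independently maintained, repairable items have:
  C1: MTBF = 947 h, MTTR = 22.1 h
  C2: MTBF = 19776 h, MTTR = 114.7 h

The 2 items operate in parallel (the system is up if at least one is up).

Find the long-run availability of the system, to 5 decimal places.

0.99987

A(C1) = MTBF/(MTBF+MTTR) = 947/(947+22.1) = 0.977195
A(C2) = MTBF/(MTBF+MTTR) = 19776/(19776+114.7) = 0.994233
Parallel availability: 1 − (1 − 0.977195)(1 − 0.994233) = 0.99987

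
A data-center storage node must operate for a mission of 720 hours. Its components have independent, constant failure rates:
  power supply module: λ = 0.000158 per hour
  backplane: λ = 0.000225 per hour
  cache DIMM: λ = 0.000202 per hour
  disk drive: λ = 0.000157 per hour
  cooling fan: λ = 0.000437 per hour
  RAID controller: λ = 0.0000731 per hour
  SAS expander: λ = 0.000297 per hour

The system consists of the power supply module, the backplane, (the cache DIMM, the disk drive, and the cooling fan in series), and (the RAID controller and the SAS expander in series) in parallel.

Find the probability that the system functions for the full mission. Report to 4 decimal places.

0.9984

R(power supply module) = exp(−0.000158 × 720) = 0.892472
R(backplane) = exp(−0.000225 × 720) = 0.850441
R(cache DIMM) = exp(−0.000202 × 720) = 0.864642
R(disk drive) = exp(−0.000157 × 720) = 0.893115
R(cooling fan) = exp(−0.000437 × 720) = 0.730052
R(RAID controller) = exp(−0.0000731 × 720) = 0.948729
R(SAS expander) = exp(−0.000297 × 720) = 0.807478
Series (cache DIMM, disk drive, and cooling fan): 0.864642 × 0.893115 × 0.730052 = 0.563764
Series (RAID controller and SAS expander): 0.948729 × 0.807478 = 0.766078
Parallel (power supply module, backplane, [0.563764], and [0.766078]): 1 − (1 − 0.892472)(1 − 0.850441)(1 − 0.563764)(1 − 0.766078) = 0.9984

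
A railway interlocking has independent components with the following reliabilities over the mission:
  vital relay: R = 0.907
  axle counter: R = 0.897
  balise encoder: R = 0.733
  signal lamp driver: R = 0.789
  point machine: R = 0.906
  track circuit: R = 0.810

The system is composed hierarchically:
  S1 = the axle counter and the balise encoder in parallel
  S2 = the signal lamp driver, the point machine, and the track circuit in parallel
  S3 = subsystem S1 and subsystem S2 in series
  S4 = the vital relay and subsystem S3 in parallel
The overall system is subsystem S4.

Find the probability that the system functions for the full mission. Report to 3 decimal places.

0.997

Parallel (axle counter and balise encoder): 1 − (1 − 0.89700)(1 − 0.73300) = 0.97250
Parallel (signal lamp driver, point machine, and track circuit): 1 − (1 − 0.78900)(1 − 0.90600)(1 − 0.81000) = 0.99623
Series ([0.97250] and [0.99623]): 0.97250 × 0.99623 = 0.96883
Parallel (vital relay and [0.96883]): 1 − (1 − 0.90700)(1 − 0.96883) = 0.997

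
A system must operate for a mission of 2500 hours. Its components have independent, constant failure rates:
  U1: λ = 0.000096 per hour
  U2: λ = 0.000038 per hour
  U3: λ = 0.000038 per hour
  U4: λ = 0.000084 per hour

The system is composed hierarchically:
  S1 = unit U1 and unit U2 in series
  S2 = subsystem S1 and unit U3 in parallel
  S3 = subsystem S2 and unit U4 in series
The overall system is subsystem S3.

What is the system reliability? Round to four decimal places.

R(U1) = exp(−0.000096 × 2500) = 0.786628
R(U2) = exp(−0.000038 × 2500) = 0.909373
R(U3) = exp(−0.000038 × 2500) = 0.909373
R(U4) = exp(−0.000084 × 2500) = 0.810584
Series (U1 and U2): 0.786628 × 0.909373 = 0.715338
Parallel ([0.715338] and U3): 1 − (1 − 0.715338)(1 − 0.909373) = 0.974202
Series ([0.974202] and U4): 0.974202 × 0.810584 = 0.7897

0.7897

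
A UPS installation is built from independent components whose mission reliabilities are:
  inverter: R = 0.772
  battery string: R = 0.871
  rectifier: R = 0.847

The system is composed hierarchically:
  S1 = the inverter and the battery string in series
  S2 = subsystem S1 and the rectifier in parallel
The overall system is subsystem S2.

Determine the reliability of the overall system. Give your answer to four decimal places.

Series (inverter and battery string): 0.772000 × 0.871000 = 0.672412
Parallel ([0.672412] and rectifier): 1 − (1 − 0.672412)(1 − 0.847000) = 0.9499

0.9499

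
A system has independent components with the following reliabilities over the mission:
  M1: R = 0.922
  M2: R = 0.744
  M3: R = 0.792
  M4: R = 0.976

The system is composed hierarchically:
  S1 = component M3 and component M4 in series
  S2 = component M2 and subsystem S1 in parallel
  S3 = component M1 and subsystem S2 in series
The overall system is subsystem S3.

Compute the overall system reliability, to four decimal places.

Series (M3 and M4): 0.792000 × 0.976000 = 0.772992
Parallel (M2 and [0.772992]): 1 − (1 − 0.744000)(1 − 0.772992) = 0.941886
Series (M1 and [0.941886]): 0.922000 × 0.941886 = 0.8684

0.8684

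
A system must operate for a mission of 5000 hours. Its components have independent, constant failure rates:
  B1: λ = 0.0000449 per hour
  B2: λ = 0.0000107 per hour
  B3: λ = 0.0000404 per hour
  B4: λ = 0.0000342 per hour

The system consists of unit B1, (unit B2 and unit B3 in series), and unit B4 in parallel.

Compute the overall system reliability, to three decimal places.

0.993

R(B1) = exp(−0.0000449 × 5000) = 0.79892
R(B2) = exp(−0.0000107 × 5000) = 0.94791
R(B3) = exp(−0.0000404 × 5000) = 0.81709
R(B4) = exp(−0.0000342 × 5000) = 0.84282
Series (B2 and B3): 0.94791 × 0.81709 = 0.77453
Parallel (B1, [0.77453], and B4): 1 − (1 − 0.79892)(1 − 0.77453)(1 − 0.84282) = 0.993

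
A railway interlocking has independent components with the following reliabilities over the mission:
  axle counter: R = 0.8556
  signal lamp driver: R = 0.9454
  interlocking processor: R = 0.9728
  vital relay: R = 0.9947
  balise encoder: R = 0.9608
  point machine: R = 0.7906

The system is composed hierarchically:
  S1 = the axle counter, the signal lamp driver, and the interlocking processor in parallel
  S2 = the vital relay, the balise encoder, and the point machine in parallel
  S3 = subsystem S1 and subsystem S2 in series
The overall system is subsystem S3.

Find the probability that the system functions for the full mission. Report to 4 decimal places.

Parallel (axle counter, signal lamp driver, and interlocking processor): 1 − (1 − 0.855600)(1 − 0.945400)(1 − 0.972800) = 0.999786
Parallel (vital relay, balise encoder, and point machine): 1 − (1 − 0.994700)(1 − 0.960800)(1 − 0.790600) = 0.999956
Series ([0.999786] and [0.999956]): 0.999786 × 0.999956 = 0.9997

0.9997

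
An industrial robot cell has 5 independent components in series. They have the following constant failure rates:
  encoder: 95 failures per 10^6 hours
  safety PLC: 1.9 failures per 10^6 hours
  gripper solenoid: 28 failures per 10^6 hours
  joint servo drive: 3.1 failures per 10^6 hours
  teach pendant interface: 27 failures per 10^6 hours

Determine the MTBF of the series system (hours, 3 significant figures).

6450

Series of exponential components: λ_sys = Σ λ_i
λ_sys = 0.000095 + 0.0000019 + 0.000028 + 0.0000031 + 0.000027 = 1.5500e-04 /h
MTBF = 1 / λ_sys = 6450 h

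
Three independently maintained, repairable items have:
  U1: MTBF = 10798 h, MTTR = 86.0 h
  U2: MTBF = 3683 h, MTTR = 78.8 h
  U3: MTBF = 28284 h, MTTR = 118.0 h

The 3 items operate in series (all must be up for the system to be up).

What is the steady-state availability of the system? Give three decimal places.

A(U1) = MTBF/(MTBF+MTTR) = 10798/(10798+86.0) = 0.992098
A(U2) = MTBF/(MTBF+MTTR) = 3683/(3683+78.8) = 0.979053
A(U3) = MTBF/(MTBF+MTTR) = 28284/(28284+118.0) = 0.995845
Series availability: 0.992098 × 0.979053 × 0.995845 = 0.967

0.967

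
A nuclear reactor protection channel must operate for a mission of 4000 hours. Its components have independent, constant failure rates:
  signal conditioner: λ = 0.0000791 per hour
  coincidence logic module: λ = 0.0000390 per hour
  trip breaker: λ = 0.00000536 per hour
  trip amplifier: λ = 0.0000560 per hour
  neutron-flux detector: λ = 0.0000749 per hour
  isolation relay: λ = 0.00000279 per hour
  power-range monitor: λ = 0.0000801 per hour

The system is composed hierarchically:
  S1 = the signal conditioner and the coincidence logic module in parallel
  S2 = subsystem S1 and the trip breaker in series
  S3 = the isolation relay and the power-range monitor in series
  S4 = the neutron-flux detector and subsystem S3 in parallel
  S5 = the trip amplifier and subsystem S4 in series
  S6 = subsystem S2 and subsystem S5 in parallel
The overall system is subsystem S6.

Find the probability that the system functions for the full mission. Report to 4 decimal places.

R(signal conditioner) = exp(−0.0000791 × 4000) = 0.728768
R(coincidence logic module) = exp(−0.0000390 × 4000) = 0.855559
R(trip breaker) = exp(−0.00000536 × 4000) = 0.978788
R(trip amplifier) = exp(−0.0000560 × 4000) = 0.799315
R(neutron-flux detector) = exp(−0.0000749 × 4000) = 0.741115
R(isolation relay) = exp(−0.00000279 × 4000) = 0.988902
R(power-range monitor) = exp(−0.0000801 × 4000) = 0.725859
Parallel (signal conditioner and coincidence logic module): 1 − (1 − 0.728768)(1 − 0.855559) = 0.960823
Series ([0.960823] and trip breaker): 0.960823 × 0.978788 = 0.940442
Series (isolation relay and power-range monitor): 0.988902 × 0.725859 = 0.717803
Parallel (neutron-flux detector and [0.717803]): 1 − (1 − 0.741115)(1 − 0.717803) = 0.926943
Series (trip amplifier and [0.926943]): 0.799315 × 0.926943 = 0.740919
Parallel ([0.940442] and [0.740919]): 1 − (1 − 0.940442)(1 − 0.740919) = 0.9846

0.9846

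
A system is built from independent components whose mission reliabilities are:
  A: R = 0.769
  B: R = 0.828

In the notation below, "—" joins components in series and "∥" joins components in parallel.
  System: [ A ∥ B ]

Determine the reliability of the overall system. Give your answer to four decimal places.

0.9603

Parallel (A and B): 1 − (1 − 0.769000)(1 − 0.828000) = 0.9603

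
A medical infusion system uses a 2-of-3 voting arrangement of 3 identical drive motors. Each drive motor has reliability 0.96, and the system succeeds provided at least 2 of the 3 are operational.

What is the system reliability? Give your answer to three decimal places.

0.995

R = Σ_{i=2}^{3} C(3,i) p^i (1−p)^{3−i} with p = 0.96
C(3,2)·0.96^2·0.04^1 = 0.11059
C(3,3)·0.96^3·0.04^0 = 0.88474
Sum = 0.995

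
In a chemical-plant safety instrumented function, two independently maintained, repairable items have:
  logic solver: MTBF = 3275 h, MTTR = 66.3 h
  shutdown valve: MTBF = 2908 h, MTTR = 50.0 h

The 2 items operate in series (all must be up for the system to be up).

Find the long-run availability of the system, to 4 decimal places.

A(logic solver) = MTBF/(MTBF+MTTR) = 3275/(3275+66.3) = 0.980157
A(shutdown valve) = MTBF/(MTBF+MTTR) = 2908/(2908+50.0) = 0.983097
Series availability: 0.980157 × 0.983097 = 0.9636

0.9636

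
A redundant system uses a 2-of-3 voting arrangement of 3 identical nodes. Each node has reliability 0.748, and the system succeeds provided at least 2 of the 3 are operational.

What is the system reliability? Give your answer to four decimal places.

R = Σ_{i=2}^{3} C(3,i) p^i (1−p)^{3−i} with p = 0.748
C(3,2)·0.748^2·0.252^1 = 0.422985
C(3,3)·0.748^3·0.252^0 = 0.418509
Sum = 0.8415

0.8415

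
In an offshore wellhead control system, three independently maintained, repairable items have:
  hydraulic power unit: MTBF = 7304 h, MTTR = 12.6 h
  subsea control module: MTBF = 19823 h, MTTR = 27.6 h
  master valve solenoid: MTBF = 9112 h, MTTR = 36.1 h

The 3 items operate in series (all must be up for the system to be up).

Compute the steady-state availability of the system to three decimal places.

0.993

A(hydraulic power unit) = MTBF/(MTBF+MTTR) = 7304/(7304+12.6) = 0.998278
A(subsea control module) = MTBF/(MTBF+MTTR) = 19823/(19823+27.6) = 0.998610
A(master valve solenoid) = MTBF/(MTBF+MTTR) = 9112/(9112+36.1) = 0.996054
Series availability: 0.998278 × 0.998610 × 0.996054 = 0.993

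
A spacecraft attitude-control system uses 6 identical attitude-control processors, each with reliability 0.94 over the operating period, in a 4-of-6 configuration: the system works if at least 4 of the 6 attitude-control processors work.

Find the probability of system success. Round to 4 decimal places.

0.9962

R = Σ_{i=4}^{6} C(6,i) p^i (1−p)^{6−i} with p = 0.94
C(6,4)·0.94^4·0.06^2 = 0.042160
C(6,5)·0.94^5·0.06^1 = 0.264205
C(6,6)·0.94^6·0.06^0 = 0.689870
Sum = 0.9962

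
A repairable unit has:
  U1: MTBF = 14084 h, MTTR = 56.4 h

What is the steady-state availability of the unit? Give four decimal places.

0.9960

A(U1) = MTBF/(MTBF+MTTR) = 14084/(14084+56.4) = 0.9960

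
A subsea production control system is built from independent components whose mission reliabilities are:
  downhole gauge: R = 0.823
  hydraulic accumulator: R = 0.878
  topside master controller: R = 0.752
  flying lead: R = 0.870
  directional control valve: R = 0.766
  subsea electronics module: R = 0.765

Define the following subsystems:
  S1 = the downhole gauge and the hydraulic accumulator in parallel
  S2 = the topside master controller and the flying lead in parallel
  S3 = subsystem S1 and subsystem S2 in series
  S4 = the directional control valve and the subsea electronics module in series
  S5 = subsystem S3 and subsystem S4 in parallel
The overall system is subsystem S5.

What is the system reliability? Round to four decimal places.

0.9780

Parallel (downhole gauge and hydraulic accumulator): 1 − (1 − 0.823000)(1 − 0.878000) = 0.978406
Parallel (topside master controller and flying lead): 1 − (1 − 0.752000)(1 − 0.870000) = 0.967760
Series ([0.978406] and [0.967760]): 0.978406 × 0.967760 = 0.946862
Series (directional control valve and subsea electronics module): 0.766000 × 0.765000 = 0.585990
Parallel ([0.946862] and [0.585990]): 1 − (1 − 0.946862)(1 − 0.585990) = 0.9780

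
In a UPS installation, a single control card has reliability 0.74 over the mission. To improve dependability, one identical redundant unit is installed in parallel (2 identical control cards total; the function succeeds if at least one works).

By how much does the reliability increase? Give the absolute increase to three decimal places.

R_before = 0.74
R_after = 1 − (1 − 0.74)^2 = 0.932
ΔR = 0.932 − 0.74 = 0.192

0.192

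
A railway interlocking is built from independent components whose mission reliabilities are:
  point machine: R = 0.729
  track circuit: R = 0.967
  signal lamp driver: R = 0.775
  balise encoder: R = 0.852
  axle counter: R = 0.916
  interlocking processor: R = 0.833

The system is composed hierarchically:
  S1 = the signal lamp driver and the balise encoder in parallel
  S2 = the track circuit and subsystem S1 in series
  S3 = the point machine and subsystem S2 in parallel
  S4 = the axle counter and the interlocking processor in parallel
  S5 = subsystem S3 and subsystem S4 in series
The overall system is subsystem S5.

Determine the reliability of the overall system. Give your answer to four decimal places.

Parallel (signal lamp driver and balise encoder): 1 − (1 − 0.775000)(1 − 0.852000) = 0.966700
Series (track circuit and [0.966700]): 0.967000 × 0.966700 = 0.934799
Parallel (point machine and [0.934799]): 1 − (1 − 0.729000)(1 − 0.934799) = 0.982331
Parallel (axle counter and interlocking processor): 1 − (1 − 0.916000)(1 − 0.833000) = 0.985972
Series ([0.982331] and [0.985972]): 0.982331 × 0.985972 = 0.9686

0.9686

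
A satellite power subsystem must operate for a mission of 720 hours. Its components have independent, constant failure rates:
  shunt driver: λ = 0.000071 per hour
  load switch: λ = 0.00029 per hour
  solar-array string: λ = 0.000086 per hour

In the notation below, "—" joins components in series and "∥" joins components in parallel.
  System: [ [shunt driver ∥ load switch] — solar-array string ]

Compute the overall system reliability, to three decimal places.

R(shunt driver) = exp(−0.000071 × 720) = 0.95016
R(load switch) = exp(−0.00029 × 720) = 0.81156
R(solar-array string) = exp(−0.000086 × 720) = 0.93996
Parallel (shunt driver and load switch): 1 − (1 − 0.95016)(1 − 0.81156) = 0.99061
Series ([0.99061] and solar-array string): 0.99061 × 0.93996 = 0.931

0.931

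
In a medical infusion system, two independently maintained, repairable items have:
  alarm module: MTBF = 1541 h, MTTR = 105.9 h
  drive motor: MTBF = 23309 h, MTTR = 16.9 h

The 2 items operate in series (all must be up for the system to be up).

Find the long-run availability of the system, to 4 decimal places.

0.9350

A(alarm module) = MTBF/(MTBF+MTTR) = 1541/(1541+105.9) = 0.935697
A(drive motor) = MTBF/(MTBF+MTTR) = 23309/(23309+16.9) = 0.999275
Series availability: 0.935697 × 0.999275 = 0.9350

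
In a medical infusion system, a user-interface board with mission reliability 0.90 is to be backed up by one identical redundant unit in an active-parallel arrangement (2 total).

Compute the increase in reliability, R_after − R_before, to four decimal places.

0.0900

R_before = 0.90
R_after = 1 − (1 − 0.90)^2 = 0.9900
ΔR = 0.9900 − 0.90 = 0.0900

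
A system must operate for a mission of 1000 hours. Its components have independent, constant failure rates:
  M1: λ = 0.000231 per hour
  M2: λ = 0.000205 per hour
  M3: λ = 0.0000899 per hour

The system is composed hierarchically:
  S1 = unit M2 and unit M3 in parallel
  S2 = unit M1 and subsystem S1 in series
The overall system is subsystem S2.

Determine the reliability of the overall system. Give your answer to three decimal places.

0.781

R(M1) = exp(−0.000231 × 1000) = 0.79374
R(M2) = exp(−0.000205 × 1000) = 0.81465
R(M3) = exp(−0.0000899 × 1000) = 0.91402
Parallel (M2 and M3): 1 − (1 − 0.81465)(1 − 0.91402) = 0.98406
Series (M1 and [0.98406]): 0.79374 × 0.98406 = 0.781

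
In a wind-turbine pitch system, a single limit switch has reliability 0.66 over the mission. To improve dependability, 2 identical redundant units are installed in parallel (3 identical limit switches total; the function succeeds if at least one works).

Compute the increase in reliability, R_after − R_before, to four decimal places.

0.3007

R_before = 0.66
R_after = 1 − (1 − 0.66)^3 = 0.9607
ΔR = 0.9607 − 0.66 = 0.3007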